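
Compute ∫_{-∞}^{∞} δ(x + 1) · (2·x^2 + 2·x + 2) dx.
2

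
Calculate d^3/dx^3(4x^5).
240 x^{2}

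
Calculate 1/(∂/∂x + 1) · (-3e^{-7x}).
\frac{e^{- 7 x}}{2}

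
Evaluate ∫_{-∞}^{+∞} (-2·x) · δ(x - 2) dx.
-4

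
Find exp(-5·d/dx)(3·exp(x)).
3 e^{x - 5}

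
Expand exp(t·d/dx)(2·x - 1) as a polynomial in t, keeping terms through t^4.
2 t + 2 x - 1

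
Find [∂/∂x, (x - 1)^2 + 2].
2 x - 2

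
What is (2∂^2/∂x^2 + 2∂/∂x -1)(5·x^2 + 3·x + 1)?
- 5 x^{2} + 17 x + 25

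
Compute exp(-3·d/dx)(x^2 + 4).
x^{2} - 6 x + 13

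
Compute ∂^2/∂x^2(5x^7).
210 x^{5}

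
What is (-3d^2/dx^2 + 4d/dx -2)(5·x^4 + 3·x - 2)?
- 10 x^{4} + 80 x^{3} - 180 x^{2} - 6 x + 16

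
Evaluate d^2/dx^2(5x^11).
550 x^{9}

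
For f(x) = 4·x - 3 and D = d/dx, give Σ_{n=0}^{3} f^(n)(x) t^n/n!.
4 t + 4 x - 3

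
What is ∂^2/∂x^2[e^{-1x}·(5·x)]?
5 \left(x - 2\right) e^{- x}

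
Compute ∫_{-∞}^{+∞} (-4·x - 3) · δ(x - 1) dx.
-7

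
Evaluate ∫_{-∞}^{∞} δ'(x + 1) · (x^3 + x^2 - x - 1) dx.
0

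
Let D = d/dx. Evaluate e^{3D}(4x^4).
4 x^{4} + 48 x^{3} + 216 x^{2} + 432 x + 324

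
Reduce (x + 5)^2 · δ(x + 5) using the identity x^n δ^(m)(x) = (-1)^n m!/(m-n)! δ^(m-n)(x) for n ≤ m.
0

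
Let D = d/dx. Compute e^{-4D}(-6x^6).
- 6 x^{6} + 144 x^{5} - 1440 x^{4} + 7680 x^{3} - 23040 x^{2} + 36864 x - 24576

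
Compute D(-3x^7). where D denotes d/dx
- 21 x^{6}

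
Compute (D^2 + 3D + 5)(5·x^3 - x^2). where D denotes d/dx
25 x^{3} + 40 x^{2} + 24 x - 2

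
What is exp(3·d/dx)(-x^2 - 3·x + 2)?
- x^{2} - 9 x - 16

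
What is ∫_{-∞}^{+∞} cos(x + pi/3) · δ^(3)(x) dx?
- \frac{\sqrt{3}}{2}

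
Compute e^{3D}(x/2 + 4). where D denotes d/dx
\frac{x}{2} + \frac{11}{2}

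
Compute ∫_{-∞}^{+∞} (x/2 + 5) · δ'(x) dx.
- \frac{1}{2}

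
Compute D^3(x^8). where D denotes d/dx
336 x^{5}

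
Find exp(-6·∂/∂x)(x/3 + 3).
\frac{x}{3} + 1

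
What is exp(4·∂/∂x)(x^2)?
x^{2} + 8 x + 16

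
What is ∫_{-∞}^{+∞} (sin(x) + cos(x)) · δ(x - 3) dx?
\cos{\left(3 \right)} + \sin{\left(3 \right)}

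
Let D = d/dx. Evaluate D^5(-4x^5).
-480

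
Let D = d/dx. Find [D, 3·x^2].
6 x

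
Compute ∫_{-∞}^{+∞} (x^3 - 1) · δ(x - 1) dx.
0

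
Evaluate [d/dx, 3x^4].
12 x^{3}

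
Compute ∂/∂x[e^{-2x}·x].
\left(1 - 2 x\right) e^{- 2 x}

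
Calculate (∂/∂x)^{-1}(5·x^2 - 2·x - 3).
\frac{5 x^{3}}{3} - x^{2} - 3 x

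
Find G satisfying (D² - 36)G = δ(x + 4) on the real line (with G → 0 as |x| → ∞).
-\frac{e^{-6|x + 4|}}{12}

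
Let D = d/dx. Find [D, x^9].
9 x^{8}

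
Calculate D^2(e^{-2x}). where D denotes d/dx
4 e^{- 2 x}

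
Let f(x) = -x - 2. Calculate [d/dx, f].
-1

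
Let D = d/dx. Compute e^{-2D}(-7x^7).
- 7 x^{7} + 98 x^{6} - 588 x^{5} + 1960 x^{4} - 3920 x^{3} + 4704 x^{2} - 3136 x + 896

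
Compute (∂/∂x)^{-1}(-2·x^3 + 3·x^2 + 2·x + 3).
- \frac{x^{4}}{2} + x^{3} + x^{2} + 3 x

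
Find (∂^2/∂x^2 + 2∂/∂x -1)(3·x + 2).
4 - 3 x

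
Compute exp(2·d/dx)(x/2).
\frac{x}{2} + 1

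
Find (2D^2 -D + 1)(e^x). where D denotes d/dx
2 e^{x}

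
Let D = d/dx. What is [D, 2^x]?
2^{x} \log{\left(2 \right)}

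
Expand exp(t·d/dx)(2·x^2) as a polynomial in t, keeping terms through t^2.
2 t^{2} + 4 t x + 2 x^{2}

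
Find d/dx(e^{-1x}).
- e^{- x}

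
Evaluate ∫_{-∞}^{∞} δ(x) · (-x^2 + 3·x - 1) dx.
-1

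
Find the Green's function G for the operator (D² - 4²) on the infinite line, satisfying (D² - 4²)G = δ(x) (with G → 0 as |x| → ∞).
-\frac{e^{-4|x|}}{8}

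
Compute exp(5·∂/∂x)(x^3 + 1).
x^{3} + 15 x^{2} + 75 x + 126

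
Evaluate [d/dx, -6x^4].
- 24 x^{3}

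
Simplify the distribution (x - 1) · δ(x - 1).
0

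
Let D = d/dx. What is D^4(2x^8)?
3360 x^{4}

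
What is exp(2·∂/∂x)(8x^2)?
8 x^{2} + 32 x + 32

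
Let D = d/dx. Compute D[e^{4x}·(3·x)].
\left(12 x + 3\right) e^{4 x}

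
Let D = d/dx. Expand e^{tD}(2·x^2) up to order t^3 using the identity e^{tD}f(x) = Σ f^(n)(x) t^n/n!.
2 t^{2} + 4 t x + 2 x^{2}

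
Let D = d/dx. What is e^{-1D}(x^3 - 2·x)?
x^{3} - 3 x^{2} + x + 1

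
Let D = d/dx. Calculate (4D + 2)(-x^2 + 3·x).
- 2 x^{2} - 2 x + 12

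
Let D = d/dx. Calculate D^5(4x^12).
380160 x^{7}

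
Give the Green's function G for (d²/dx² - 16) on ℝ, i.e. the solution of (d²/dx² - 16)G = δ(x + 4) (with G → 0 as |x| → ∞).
-\frac{e^{-4|x + 4|}}{8}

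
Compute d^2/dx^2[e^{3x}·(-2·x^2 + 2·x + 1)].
\left(- 18 x^{2} - 6 x + 17\right) e^{3 x}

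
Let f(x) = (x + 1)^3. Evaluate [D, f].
3 \left(x + 1\right)^{2}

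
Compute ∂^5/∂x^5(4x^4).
0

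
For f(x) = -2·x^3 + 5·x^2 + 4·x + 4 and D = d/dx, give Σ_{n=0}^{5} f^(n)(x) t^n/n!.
- 2 t^{3} + t^{2} \left(5 - 6 x\right) + 2 t \left(- 3 x^{2} + 5 x + 2\right) - 2 x^{3} + 5 x^{2} + 4 x + 4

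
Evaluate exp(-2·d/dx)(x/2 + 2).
\frac{x}{2} + 1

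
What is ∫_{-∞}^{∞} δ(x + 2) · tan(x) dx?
- \tan{\left(2 \right)}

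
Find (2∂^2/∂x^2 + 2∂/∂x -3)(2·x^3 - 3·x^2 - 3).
- 6 x^{3} + 21 x^{2} + 12 x - 3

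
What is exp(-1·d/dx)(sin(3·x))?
\sin{\left(3 x - 3 \right)}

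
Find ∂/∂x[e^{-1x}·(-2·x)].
2 \left(x - 1\right) e^{- x}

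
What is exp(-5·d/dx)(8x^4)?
8 x^{4} - 160 x^{3} + 1200 x^{2} - 4000 x + 5000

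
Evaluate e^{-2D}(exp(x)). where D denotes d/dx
e^{x - 2}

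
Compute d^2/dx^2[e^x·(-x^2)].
\left(- x^{2} - 4 x - 2\right) e^{x}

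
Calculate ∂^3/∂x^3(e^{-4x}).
- 64 e^{- 4 x}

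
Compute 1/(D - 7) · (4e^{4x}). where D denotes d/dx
- \frac{4 e^{4 x}}{3}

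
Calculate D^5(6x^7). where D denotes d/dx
15120 x^{2}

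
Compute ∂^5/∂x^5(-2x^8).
- 13440 x^{3}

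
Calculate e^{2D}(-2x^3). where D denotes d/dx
- 2 x^{3} - 12 x^{2} - 24 x - 16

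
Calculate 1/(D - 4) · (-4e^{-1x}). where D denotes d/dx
\frac{4 e^{- x}}{5}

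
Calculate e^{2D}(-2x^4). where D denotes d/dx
- 2 x^{4} - 16 x^{3} - 48 x^{2} - 64 x - 32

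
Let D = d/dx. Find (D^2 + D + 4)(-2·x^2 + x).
- 8 x^{2} - 3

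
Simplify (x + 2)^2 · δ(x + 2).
0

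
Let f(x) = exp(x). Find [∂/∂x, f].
e^{x}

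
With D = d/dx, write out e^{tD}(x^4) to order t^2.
x^{2} \left(6 t^{2} + 4 t x + x^{2}\right)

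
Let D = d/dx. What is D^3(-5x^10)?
- 3600 x^{7}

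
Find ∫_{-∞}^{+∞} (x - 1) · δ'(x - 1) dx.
-1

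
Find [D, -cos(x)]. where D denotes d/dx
\sin{\left(x \right)}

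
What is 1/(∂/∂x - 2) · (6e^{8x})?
e^{8 x}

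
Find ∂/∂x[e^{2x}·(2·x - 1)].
4 x e^{2 x}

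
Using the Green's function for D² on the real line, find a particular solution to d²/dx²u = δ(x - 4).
\frac{|x - 4|}{2}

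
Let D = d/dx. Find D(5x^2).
10 x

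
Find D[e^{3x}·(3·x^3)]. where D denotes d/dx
9 x^{2} \left(x + 1\right) e^{3 x}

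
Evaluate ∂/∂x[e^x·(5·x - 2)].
\left(5 x + 3\right) e^{x}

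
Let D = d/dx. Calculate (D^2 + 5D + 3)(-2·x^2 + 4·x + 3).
- 6 x^{2} - 8 x + 25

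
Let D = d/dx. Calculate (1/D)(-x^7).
- \frac{x^{8}}{8}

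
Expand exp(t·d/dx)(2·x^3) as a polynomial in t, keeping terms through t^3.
2 t^{3} + 6 t^{2} x + 6 t x^{2} + 2 x^{3}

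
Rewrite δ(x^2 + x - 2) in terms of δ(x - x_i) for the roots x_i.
\frac{\delta(x + 2) + \delta(x - 1)}{3}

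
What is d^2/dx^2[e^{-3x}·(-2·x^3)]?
6 x \left(- 3 x^{2} + 6 x - 2\right) e^{- 3 x}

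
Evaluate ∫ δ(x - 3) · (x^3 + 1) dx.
28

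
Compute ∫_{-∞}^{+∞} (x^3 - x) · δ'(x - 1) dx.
-2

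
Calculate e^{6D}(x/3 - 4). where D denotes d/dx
\frac{x}{3} - 2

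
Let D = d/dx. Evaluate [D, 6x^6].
36 x^{5}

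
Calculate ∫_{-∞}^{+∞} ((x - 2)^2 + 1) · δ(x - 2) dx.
1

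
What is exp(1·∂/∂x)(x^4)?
x^{4} + 4 x^{3} + 6 x^{2} + 4 x + 1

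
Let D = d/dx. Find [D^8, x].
8D^{7}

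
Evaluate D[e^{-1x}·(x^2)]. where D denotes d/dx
x \left(2 - x\right) e^{- x}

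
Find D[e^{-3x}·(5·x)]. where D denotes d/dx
5 \left(1 - 3 x\right) e^{- 3 x}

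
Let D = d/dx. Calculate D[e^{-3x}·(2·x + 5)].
\left(- 6 x - 13\right) e^{- 3 x}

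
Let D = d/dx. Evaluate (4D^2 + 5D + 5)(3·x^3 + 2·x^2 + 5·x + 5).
15 x^{3} + 55 x^{2} + 117 x + 66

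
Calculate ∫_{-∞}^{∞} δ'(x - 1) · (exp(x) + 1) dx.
- e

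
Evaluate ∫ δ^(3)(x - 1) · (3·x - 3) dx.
0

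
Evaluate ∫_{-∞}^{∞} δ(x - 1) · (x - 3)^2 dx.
4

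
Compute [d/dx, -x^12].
- 12 x^{11}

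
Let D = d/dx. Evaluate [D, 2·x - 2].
2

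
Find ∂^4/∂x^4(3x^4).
72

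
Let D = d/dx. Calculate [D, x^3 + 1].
3 x^{2}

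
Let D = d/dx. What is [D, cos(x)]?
- \sin{\left(x \right)}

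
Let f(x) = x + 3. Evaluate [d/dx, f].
1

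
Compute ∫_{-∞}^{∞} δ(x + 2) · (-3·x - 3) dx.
3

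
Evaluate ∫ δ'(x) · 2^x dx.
- \log{\left(2 \right)}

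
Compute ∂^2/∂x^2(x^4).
12 x^{2}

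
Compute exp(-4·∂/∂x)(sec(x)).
\sec{\left(x - 4 \right)}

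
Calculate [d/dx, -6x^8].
- 48 x^{7}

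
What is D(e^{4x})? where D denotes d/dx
4 e^{4 x}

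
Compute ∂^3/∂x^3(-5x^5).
- 300 x^{2}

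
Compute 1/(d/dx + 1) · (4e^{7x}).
\frac{e^{7 x}}{2}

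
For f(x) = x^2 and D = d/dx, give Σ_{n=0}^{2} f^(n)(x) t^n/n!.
t^{2} + 2 t x + x^{2}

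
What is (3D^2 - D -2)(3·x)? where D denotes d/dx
- 6 x - 3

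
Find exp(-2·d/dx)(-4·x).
8 - 4 x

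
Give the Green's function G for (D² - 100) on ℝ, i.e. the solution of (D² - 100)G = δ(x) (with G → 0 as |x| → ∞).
-\frac{e^{-10|x|}}{20}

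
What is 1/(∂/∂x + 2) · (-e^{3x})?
- \frac{e^{3 x}}{5}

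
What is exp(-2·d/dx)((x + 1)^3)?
x^{3} - 3 x^{2} + 3 x - 1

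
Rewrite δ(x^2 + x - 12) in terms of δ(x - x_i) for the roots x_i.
\frac{\delta(x + 4) + \delta(x - 3)}{7}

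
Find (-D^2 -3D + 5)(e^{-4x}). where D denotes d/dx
e^{- 4 x}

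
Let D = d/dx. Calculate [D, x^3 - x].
3 x^{2} - 1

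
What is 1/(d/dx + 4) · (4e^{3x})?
\frac{4 e^{3 x}}{7}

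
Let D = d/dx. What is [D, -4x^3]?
- 12 x^{2}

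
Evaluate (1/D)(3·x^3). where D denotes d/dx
\frac{3 x^{4}}{4}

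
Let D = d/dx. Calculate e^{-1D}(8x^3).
8 x^{3} - 24 x^{2} + 24 x - 8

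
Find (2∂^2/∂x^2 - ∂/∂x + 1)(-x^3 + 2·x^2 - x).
- x^{3} + 5 x^{2} - 17 x + 9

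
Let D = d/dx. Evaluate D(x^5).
5 x^{4}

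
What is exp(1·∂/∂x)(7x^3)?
7 x^{3} + 21 x^{2} + 21 x + 7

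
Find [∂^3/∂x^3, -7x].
-21\frac{d^{2}}{dx^{2}}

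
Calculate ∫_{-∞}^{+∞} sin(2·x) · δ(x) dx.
0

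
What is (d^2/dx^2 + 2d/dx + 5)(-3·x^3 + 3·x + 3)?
- 15 x^{3} - 18 x^{2} - 3 x + 21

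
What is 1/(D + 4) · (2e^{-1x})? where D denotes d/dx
\frac{2 e^{- x}}{3}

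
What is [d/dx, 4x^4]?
16 x^{3}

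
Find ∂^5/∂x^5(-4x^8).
- 26880 x^{3}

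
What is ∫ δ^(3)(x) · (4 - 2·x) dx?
0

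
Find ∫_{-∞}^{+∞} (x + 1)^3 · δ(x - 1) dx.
8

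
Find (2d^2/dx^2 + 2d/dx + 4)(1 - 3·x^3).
- 12 x^{3} - 18 x^{2} - 36 x + 4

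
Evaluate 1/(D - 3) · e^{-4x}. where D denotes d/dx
- \frac{e^{- 4 x}}{7}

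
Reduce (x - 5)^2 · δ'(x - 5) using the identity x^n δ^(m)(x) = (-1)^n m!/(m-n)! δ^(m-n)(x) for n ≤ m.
0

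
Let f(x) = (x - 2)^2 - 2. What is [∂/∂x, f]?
2 x - 4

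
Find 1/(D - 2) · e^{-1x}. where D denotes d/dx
- \frac{e^{- x}}{3}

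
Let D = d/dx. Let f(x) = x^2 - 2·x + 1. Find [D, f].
2 x - 2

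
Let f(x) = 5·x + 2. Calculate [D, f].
5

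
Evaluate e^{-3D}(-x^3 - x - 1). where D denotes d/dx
- x^{3} + 9 x^{2} - 28 x + 29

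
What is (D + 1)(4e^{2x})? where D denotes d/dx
12 e^{2 x}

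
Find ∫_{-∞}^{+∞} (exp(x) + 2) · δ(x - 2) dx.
2 + e^{2}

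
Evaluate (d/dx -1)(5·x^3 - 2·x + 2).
- 5 x^{3} + 15 x^{2} + 2 x - 4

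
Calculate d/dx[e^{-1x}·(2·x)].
2 \left(1 - x\right) e^{- x}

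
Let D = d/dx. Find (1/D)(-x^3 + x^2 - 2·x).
- \frac{x^{4}}{4} + \frac{x^{3}}{3} - x^{2}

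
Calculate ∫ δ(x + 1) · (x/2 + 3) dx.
\frac{5}{2}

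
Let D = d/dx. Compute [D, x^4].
4 x^{3}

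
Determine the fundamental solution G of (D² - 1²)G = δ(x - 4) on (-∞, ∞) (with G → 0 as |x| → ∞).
-\frac{e^{-|x - 4|}}{2}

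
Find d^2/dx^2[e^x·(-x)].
\left(- x - 2\right) e^{x}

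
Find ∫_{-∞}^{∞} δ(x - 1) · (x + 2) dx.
3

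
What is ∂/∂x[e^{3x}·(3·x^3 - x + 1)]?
\left(9 x^{3} + 9 x^{2} - 3 x + 2\right) e^{3 x}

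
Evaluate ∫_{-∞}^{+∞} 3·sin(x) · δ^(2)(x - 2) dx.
- 3 \sin{\left(2 \right)}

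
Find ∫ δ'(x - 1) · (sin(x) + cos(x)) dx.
- \cos{\left(1 \right)} + \sin{\left(1 \right)}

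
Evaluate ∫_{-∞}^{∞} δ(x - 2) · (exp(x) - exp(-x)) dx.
2 \sinh{\left(2 \right)}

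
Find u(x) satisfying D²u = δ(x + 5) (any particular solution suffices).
\frac{|x + 5|}{2}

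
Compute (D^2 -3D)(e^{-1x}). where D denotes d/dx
4 e^{- x}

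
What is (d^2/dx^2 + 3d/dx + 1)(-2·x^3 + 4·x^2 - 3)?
- 2 x^{3} - 14 x^{2} + 12 x + 5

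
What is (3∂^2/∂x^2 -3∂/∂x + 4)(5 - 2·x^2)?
- 8 x^{2} + 12 x + 8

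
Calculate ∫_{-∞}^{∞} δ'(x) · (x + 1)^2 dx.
-2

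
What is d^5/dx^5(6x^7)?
15120 x^{2}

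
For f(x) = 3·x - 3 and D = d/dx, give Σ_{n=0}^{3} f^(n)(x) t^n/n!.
3 t + 3 x - 3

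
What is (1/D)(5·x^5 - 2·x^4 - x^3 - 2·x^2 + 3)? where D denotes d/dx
\frac{5 x^{6}}{6} - \frac{2 x^{5}}{5} - \frac{x^{4}}{4} - \frac{2 x^{3}}{3} + 3 x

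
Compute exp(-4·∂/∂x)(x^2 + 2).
x^{2} - 8 x + 18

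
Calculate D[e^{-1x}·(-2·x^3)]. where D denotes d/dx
2 x^{2} \left(x - 3\right) e^{- x}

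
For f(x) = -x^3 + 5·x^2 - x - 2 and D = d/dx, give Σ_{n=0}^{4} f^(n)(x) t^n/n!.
- t^{3} - t^{2} \left(3 x - 5\right) - t \left(3 x^{2} - 10 x + 1\right) - x^{3} + 5 x^{2} - x - 2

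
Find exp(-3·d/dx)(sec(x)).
\sec{\left(x - 3 \right)}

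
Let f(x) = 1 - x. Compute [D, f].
-1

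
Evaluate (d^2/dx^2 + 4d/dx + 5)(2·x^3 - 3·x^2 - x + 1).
10 x^{3} + 9 x^{2} - 17 x - 5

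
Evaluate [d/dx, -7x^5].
- 35 x^{4}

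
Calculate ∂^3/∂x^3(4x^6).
480 x^{3}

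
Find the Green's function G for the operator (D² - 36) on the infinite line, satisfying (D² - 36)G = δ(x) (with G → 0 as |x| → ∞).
-\frac{e^{-6|x|}}{12}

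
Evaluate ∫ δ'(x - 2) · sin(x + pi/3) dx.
- \cos{\left(\frac{\pi}{3} + 2 \right)}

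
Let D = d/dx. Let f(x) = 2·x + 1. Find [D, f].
2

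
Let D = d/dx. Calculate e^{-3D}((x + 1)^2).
x^{2} - 4 x + 4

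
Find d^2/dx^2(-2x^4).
- 24 x^{2}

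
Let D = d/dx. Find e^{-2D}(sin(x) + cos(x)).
\sqrt{2} \cos{\left(- x + \frac{\pi}{4} + 2 \right)}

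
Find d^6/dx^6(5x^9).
302400 x^{3}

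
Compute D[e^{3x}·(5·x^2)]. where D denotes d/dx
5 x \left(3 x + 2\right) e^{3 x}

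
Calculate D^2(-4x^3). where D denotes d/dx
- 24 x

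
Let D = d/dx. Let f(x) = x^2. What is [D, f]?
2 x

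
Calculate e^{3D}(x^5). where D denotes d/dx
x^{5} + 15 x^{4} + 90 x^{3} + 270 x^{2} + 405 x + 243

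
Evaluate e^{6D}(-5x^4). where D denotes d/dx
- 5 x^{4} - 120 x^{3} - 1080 x^{2} - 4320 x - 6480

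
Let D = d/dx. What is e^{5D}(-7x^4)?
- 7 x^{4} - 140 x^{3} - 1050 x^{2} - 3500 x - 4375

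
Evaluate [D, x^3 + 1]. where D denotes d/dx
3 x^{2}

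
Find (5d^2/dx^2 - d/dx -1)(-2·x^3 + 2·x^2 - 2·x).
2 x^{3} + 4 x^{2} - 62 x + 22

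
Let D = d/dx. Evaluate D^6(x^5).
0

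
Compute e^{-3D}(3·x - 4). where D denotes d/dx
3 x - 13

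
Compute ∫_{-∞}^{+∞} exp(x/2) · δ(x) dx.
1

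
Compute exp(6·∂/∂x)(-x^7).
- x^{7} - 42 x^{6} - 756 x^{5} - 7560 x^{4} - 45360 x^{3} - 163296 x^{2} - 326592 x - 279936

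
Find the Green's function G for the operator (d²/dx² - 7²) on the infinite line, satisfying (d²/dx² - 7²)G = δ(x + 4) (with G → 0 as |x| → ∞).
-\frac{e^{-7|x + 4|}}{14}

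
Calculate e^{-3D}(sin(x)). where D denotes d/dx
\sin{\left(x - 3 \right)}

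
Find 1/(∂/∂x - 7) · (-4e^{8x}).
- 4 e^{8 x}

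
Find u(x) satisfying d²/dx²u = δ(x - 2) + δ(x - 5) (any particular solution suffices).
\frac{|x - 2|}{2} + \frac{|x - 5|}{2}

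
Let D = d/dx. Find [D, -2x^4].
- 8 x^{3}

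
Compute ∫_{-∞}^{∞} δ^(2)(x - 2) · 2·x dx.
0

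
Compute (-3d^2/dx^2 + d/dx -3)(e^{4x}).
- 47 e^{4 x}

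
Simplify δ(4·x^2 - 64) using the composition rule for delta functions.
\frac{\delta(x - 4) + \delta(x + 4)}{32}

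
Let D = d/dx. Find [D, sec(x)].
\tan{\left(x \right)} \sec{\left(x \right)}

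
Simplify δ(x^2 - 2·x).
\frac{\delta(x - 2) + \delta(x)}{2}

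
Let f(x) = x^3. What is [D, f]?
3 x^{2}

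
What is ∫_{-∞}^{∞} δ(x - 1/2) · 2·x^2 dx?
\frac{1}{2}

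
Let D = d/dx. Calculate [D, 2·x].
2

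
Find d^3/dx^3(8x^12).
10560 x^{9}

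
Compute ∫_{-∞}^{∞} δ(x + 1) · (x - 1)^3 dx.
-8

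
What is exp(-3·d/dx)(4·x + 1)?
4 x - 11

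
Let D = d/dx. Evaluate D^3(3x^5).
180 x^{2}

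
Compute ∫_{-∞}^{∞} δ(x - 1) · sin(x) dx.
\sin{\left(1 \right)}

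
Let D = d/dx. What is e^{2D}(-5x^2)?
- 5 x^{2} - 20 x - 20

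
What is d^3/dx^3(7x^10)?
5040 x^{7}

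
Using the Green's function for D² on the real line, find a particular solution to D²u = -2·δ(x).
-|x|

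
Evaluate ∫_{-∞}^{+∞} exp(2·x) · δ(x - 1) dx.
e^{2}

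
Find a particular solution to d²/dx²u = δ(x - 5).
\frac{|x - 5|}{2}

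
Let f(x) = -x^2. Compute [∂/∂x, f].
- 2 x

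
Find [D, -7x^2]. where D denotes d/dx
- 14 x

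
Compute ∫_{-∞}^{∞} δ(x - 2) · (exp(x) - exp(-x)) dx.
2 \sinh{\left(2 \right)}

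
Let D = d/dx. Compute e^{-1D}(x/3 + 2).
\frac{x}{3} + \frac{5}{3}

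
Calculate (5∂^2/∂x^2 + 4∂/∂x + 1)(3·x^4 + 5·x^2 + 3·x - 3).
3 x^{4} + 48 x^{3} + 185 x^{2} + 43 x + 59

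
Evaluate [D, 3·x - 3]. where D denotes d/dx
3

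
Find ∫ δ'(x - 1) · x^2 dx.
-2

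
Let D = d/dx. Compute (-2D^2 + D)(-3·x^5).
15 x^{3} \left(8 - x\right)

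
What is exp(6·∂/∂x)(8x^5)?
8 x^{5} + 240 x^{4} + 2880 x^{3} + 17280 x^{2} + 51840 x + 62208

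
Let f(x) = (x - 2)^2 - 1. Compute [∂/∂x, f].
2 x - 4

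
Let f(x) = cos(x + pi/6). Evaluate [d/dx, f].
- \sin{\left(x + \frac{\pi}{6} \right)}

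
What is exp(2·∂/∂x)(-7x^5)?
- 7 x^{5} - 70 x^{4} - 280 x^{3} - 560 x^{2} - 560 x - 224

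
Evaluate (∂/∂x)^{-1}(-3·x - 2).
- \frac{3 x^{2}}{2} - 2 x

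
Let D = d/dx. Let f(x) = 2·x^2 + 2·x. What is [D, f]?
4 x + 2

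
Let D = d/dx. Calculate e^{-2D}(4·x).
4 x - 8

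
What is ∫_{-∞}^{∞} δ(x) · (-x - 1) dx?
-1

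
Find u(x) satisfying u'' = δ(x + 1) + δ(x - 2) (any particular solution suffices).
\frac{|x + 1|}{2} + \frac{|x - 2|}{2}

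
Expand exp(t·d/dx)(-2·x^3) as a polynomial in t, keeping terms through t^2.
2 x \left(- 3 t^{2} - 3 t x - x^{2}\right)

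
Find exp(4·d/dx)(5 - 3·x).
- 3 x - 7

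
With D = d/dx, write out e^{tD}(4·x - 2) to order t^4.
4 t + 4 x - 2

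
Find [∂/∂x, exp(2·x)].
2 e^{2 x}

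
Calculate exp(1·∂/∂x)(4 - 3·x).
1 - 3 x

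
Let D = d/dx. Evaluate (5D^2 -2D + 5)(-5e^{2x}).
- 105 e^{2 x}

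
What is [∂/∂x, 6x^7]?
42 x^{6}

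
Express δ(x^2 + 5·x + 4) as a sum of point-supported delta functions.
\frac{\delta(x + 1) + \delta(x + 4)}{3}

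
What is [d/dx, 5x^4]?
20 x^{3}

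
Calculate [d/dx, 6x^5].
30 x^{4}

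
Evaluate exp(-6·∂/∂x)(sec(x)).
\sec{\left(x - 6 \right)}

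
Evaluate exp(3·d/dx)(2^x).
2^{x + 3}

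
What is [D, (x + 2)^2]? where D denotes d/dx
2 x + 4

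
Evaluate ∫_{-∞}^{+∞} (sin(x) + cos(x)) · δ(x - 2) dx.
\cos{\left(2 \right)} + \sin{\left(2 \right)}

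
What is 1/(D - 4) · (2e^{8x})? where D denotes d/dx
\frac{e^{8 x}}{2}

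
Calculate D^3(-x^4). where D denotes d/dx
- 24 x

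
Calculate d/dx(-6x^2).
- 12 x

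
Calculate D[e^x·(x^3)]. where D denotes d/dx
x^{2} \left(x + 3\right) e^{x}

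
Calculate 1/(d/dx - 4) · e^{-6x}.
- \frac{e^{- 6 x}}{10}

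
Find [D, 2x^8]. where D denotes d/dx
16 x^{7}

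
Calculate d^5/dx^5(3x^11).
166320 x^{6}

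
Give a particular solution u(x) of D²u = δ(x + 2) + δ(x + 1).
\frac{|x + 2|}{2} + \frac{|x + 1|}{2}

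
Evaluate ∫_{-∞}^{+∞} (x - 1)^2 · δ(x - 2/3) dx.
\frac{1}{9}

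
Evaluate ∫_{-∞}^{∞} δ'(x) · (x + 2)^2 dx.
-4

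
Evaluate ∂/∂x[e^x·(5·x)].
5 \left(x + 1\right) e^{x}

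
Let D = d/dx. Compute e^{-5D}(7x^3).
7 x^{3} - 105 x^{2} + 525 x - 875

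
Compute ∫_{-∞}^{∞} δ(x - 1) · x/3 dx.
\frac{1}{3}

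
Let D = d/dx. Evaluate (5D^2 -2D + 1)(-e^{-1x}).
- 8 e^{- x}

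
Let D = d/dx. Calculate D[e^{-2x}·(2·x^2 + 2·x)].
2 \left(1 - 2 x^{2}\right) e^{- 2 x}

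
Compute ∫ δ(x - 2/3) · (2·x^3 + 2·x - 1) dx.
\frac{25}{27}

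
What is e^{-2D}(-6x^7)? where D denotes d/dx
- 6 x^{7} + 84 x^{6} - 504 x^{5} + 1680 x^{4} - 3360 x^{3} + 4032 x^{2} - 2688 x + 768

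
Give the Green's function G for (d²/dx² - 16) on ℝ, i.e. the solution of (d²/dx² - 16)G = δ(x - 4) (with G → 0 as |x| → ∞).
-\frac{e^{-4|x - 4|}}{8}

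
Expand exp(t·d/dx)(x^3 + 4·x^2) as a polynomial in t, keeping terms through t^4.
t^{3} + t^{2} \left(3 x + 4\right) + t x \left(3 x + 8\right) + x^{3} + 4 x^{2}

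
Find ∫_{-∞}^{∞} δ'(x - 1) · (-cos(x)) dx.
- \sin{\left(1 \right)}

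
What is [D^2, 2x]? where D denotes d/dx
4D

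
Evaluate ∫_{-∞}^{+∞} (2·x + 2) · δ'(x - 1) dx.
-2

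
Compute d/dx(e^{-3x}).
- 3 e^{- 3 x}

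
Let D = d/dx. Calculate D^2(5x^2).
10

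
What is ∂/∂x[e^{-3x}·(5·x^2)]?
5 x \left(2 - 3 x\right) e^{- 3 x}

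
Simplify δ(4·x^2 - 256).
\frac{\delta(x - 8) + \delta(x + 8)}{64}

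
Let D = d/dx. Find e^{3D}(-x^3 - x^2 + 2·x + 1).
- x^{3} - 10 x^{2} - 31 x - 29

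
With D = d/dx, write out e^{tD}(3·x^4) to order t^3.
3 x \left(4 t^{3} + 6 t^{2} x + 4 t x^{2} + x^{3}\right)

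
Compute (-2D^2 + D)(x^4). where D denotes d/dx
4 x^{2} \left(x - 6\right)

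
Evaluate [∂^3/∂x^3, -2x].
-6\frac{d^{2}}{dx^{2}}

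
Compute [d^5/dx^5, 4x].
20\frac{d^{4}}{dx^{4}}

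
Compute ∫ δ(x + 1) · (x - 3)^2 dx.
16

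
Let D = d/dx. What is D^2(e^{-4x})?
16 e^{- 4 x}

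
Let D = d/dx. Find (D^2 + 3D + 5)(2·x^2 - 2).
10 x^{2} + 12 x - 6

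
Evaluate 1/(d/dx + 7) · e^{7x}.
\frac{e^{7 x}}{14}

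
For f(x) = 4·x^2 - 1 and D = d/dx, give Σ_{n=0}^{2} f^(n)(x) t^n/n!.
4 t^{2} + 8 t x + 4 x^{2} - 1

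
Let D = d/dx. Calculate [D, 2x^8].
16 x^{7}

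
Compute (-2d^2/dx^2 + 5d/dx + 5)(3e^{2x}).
21 e^{2 x}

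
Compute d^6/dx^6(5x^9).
302400 x^{3}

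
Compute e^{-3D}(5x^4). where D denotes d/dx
5 x^{4} - 60 x^{3} + 270 x^{2} - 540 x + 405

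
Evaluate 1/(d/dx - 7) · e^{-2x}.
- \frac{e^{- 2 x}}{9}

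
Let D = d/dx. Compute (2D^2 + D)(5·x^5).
25 x^{3} \left(x + 8\right)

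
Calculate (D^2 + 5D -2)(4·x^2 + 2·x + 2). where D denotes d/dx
- 8 x^{2} + 36 x + 14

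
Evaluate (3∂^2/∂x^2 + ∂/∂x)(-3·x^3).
9 x \left(- x - 6\right)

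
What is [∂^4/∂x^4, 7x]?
28\frac{d^{3}}{dx^{3}}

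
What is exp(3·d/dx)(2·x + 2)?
2 x + 8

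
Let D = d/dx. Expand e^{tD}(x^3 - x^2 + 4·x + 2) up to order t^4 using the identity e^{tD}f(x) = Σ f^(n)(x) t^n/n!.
t^{3} + t^{2} \left(3 x - 1\right) + t \left(3 x^{2} - 2 x + 4\right) + x^{3} - x^{2} + 4 x + 2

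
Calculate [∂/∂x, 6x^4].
24 x^{3}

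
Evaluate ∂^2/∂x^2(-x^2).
-2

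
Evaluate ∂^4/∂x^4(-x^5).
- 120 x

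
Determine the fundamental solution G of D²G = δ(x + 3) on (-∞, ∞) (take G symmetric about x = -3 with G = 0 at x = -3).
\frac{|x + 3|}{2}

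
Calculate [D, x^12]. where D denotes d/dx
12 x^{11}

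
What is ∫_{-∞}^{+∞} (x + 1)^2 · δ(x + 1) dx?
0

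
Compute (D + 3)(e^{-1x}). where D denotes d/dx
2 e^{- x}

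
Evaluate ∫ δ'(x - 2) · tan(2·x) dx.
- 2 \tan^{2}{\left(4 \right)} - 2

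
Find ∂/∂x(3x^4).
12 x^{3}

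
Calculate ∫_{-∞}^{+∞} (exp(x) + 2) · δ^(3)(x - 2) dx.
- e^{2}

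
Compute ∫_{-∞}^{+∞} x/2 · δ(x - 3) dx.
\frac{3}{2}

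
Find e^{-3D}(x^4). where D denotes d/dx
x^{4} - 12 x^{3} + 54 x^{2} - 108 x + 81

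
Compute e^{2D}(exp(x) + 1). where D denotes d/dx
e^{x + 2} + 1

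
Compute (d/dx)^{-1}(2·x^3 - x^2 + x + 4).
\frac{x^{4}}{2} - \frac{x^{3}}{3} + \frac{x^{2}}{2} + 4 x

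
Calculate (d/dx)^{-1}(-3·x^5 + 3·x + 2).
- \frac{x^{6}}{2} + \frac{3 x^{2}}{2} + 2 x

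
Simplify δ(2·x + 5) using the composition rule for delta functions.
\frac{\delta(x + 5/2)}{2}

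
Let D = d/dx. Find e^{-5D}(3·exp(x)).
3 e^{x - 5}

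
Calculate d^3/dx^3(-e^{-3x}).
27 e^{- 3 x}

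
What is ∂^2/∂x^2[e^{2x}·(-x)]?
4 \left(- x - 1\right) e^{2 x}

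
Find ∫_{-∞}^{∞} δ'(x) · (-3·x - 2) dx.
3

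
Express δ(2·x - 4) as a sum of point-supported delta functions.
\frac{\delta(x - 2)}{2}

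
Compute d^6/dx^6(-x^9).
- 60480 x^{3}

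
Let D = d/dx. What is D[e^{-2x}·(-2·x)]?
2 \left(2 x - 1\right) e^{- 2 x}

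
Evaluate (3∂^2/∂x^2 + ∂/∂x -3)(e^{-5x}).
67 e^{- 5 x}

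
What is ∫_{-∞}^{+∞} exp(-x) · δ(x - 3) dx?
e^{-3}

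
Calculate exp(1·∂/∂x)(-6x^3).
- 6 x^{3} - 18 x^{2} - 18 x - 6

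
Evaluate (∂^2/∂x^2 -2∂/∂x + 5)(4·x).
20 x - 8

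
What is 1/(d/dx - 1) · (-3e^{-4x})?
\frac{3 e^{- 4 x}}{5}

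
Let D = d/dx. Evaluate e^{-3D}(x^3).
x^{3} - 9 x^{2} + 27 x - 27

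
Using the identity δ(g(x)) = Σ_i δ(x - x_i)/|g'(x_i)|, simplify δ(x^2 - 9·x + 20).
\frac{\delta(x - 5) + \delta(x - 4)}{1}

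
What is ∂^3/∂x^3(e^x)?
e^{x}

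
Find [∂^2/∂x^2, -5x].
-10\frac{d}{dx}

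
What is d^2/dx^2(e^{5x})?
25 e^{5 x}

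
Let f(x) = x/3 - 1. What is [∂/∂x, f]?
\frac{1}{3}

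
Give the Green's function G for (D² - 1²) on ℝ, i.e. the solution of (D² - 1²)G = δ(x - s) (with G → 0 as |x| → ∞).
-\frac{e^{-|x-s|}}{2}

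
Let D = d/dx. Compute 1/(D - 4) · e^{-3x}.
- \frac{e^{- 3 x}}{7}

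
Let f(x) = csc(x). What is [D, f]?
- \cot{\left(x \right)} \csc{\left(x \right)}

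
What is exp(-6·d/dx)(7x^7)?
7 x^{7} - 294 x^{6} + 5292 x^{5} - 52920 x^{4} + 317520 x^{3} - 1143072 x^{2} + 2286144 x - 1959552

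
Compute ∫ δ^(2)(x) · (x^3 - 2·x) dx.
0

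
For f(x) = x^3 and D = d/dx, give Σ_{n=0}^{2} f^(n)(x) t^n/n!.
x \left(3 t^{2} + 3 t x + x^{2}\right)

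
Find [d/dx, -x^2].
- 2 x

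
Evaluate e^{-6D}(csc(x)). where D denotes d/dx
\csc{\left(x - 6 \right)}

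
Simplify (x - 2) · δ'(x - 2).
-\delta(x - 2)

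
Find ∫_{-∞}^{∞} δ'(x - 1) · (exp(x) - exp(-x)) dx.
- 2 \cosh{\left(1 \right)}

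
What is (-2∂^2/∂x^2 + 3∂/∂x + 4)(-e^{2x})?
- 2 e^{2 x}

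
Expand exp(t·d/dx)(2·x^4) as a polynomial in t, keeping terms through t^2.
2 x^{2} \left(6 t^{2} + 4 t x + x^{2}\right)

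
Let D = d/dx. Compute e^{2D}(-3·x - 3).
- 3 x - 9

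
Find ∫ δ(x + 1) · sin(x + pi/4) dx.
\cos{\left(\frac{\pi}{4} + 1 \right)}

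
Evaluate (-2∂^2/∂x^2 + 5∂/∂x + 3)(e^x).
6 e^{x}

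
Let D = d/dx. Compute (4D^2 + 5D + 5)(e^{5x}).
130 e^{5 x}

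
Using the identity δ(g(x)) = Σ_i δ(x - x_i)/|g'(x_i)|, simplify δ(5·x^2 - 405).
\frac{\delta(x - 9) + \delta(x + 9)}{90}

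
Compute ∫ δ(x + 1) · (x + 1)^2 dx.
0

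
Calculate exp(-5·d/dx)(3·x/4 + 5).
\frac{3 x}{4} + \frac{5}{4}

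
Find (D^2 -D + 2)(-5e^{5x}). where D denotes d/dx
- 110 e^{5 x}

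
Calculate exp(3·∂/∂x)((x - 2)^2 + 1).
x^{2} + 2 x + 2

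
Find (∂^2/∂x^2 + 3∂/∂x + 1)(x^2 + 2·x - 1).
x^{2} + 8 x + 7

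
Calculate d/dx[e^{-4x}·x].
\left(1 - 4 x\right) e^{- 4 x}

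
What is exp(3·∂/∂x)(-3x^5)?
- 3 x^{5} - 45 x^{4} - 270 x^{3} - 810 x^{2} - 1215 x - 729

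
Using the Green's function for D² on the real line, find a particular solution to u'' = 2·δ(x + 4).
|x + 4|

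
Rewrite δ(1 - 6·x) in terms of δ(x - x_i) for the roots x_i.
\frac{\delta(x - 1/6)}{6}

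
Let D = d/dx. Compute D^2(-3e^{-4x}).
- 48 e^{- 4 x}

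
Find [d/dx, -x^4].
- 4 x^{3}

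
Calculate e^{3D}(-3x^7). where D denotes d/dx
- 3 x^{7} - 63 x^{6} - 567 x^{5} - 2835 x^{4} - 8505 x^{3} - 15309 x^{2} - 15309 x - 6561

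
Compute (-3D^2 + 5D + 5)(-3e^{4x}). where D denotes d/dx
69 e^{4 x}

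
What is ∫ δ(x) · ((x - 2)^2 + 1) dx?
5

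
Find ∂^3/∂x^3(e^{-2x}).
- 8 e^{- 2 x}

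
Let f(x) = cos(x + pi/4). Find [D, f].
- \sin{\left(x + \frac{\pi}{4} \right)}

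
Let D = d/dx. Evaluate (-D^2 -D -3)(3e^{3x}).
- 45 e^{3 x}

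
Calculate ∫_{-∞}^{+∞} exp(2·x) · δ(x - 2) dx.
e^{4}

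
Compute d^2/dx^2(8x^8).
448 x^{6}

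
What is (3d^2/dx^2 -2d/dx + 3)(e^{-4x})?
59 e^{- 4 x}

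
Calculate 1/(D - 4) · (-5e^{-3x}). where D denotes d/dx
\frac{5 e^{- 3 x}}{7}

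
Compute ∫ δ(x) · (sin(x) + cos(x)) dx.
1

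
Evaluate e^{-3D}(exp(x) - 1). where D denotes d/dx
e^{x - 3} - 1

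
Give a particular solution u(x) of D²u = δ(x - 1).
\frac{|x - 1|}{2}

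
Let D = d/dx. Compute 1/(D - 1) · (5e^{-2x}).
- \frac{5 e^{- 2 x}}{3}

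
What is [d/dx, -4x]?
-4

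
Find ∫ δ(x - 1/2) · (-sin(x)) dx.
- \sin{\left(\frac{1}{2} \right)}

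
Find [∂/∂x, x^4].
4 x^{3}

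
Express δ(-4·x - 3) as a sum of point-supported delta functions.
\frac{\delta(x + 3/4)}{4}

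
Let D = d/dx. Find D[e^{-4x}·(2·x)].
2 \left(1 - 4 x\right) e^{- 4 x}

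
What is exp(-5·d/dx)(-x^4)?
- x^{4} + 20 x^{3} - 150 x^{2} + 500 x - 625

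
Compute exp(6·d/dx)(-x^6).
- x^{6} - 36 x^{5} - 540 x^{4} - 4320 x^{3} - 19440 x^{2} - 46656 x - 46656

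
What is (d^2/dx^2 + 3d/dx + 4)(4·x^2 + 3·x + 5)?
16 x^{2} + 36 x + 37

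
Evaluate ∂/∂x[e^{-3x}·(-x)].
\left(3 x - 1\right) e^{- 3 x}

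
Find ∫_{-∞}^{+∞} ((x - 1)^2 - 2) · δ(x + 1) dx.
2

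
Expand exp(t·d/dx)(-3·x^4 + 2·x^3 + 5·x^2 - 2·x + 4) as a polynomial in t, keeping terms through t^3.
t^{3} \left(2 - 12 x\right) + t^{2} \left(- 18 x^{2} + 6 x + 5\right) - 2 t \left(6 x^{3} - 3 x^{2} - 5 x + 1\right) - 3 x^{4} + 2 x^{3} + 5 x^{2} - 2 x + 4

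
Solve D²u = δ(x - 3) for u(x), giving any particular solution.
\frac{|x - 3|}{2}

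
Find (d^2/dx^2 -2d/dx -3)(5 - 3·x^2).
9 x^{2} + 12 x - 21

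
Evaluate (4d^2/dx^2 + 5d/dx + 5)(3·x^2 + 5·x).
15 x^{2} + 55 x + 49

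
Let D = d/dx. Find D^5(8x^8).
53760 x^{3}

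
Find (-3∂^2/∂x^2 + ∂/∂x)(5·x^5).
25 x^{3} \left(x - 12\right)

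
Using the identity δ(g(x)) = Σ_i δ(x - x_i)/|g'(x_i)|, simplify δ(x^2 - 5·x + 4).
\frac{\delta(x - 4) + \delta(x - 1)}{3}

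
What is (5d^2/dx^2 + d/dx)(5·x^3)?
15 x \left(x + 10\right)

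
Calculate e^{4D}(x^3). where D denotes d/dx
x^{3} + 12 x^{2} + 48 x + 64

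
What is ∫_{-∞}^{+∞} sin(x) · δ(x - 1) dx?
\sin{\left(1 \right)}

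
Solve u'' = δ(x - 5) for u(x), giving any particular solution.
\frac{|x - 5|}{2}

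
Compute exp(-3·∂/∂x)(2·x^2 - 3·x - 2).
2 x^{2} - 15 x + 25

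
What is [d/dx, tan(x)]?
\frac{1}{\cos^{2}{\left(x \right)}}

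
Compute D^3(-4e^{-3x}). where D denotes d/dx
108 e^{- 3 x}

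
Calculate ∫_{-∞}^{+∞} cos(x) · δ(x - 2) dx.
\cos{\left(2 \right)}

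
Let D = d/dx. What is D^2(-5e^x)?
- 5 e^{x}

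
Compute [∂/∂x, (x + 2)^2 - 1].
2 x + 4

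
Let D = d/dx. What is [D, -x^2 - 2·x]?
- 2 x - 2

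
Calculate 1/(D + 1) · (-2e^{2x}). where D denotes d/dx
- \frac{2 e^{2 x}}{3}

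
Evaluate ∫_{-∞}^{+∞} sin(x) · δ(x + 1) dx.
- \sin{\left(1 \right)}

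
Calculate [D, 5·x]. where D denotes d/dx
5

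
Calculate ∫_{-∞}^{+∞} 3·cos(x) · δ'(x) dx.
0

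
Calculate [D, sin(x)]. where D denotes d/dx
\cos{\left(x \right)}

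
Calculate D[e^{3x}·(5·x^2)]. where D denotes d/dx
5 x \left(3 x + 2\right) e^{3 x}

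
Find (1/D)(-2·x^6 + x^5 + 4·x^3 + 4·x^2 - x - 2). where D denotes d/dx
- \frac{2 x^{7}}{7} + \frac{x^{6}}{6} + x^{4} + \frac{4 x^{3}}{3} - \frac{x^{2}}{2} - 2 x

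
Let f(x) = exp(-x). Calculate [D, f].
- e^{- x}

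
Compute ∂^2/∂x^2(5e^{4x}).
80 e^{4 x}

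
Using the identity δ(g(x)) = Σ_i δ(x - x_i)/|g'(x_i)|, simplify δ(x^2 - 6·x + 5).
\frac{\delta(x - 1) + \delta(x - 5)}{4}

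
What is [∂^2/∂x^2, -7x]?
-14\frac{d}{dx}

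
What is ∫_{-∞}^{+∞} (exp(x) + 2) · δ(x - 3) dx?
2 + e^{3}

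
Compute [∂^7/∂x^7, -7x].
-49\frac{d^{6}}{dx^{6}}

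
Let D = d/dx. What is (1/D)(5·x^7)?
\frac{5 x^{8}}{8}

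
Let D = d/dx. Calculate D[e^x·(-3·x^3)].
3 x^{2} \left(- x - 3\right) e^{x}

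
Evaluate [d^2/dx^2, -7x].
-14\frac{d}{dx}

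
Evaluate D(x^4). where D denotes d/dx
4 x^{3}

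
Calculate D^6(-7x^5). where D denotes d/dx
0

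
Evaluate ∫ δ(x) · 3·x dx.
0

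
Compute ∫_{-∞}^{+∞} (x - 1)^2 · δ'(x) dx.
2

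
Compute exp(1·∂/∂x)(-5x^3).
- 5 x^{3} - 15 x^{2} - 15 x - 5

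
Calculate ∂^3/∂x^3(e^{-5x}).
- 125 e^{- 5 x}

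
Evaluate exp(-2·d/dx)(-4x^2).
- 4 x^{2} + 16 x - 16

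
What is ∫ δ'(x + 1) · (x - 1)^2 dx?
4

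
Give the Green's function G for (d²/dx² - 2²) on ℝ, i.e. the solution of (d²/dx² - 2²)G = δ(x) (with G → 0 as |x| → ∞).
-\frac{e^{-2|x|}}{4}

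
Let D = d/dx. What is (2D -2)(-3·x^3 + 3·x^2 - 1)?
6 x^{3} - 24 x^{2} + 12 x + 2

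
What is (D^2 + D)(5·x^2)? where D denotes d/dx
10 x + 10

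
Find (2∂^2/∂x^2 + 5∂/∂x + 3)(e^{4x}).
55 e^{4 x}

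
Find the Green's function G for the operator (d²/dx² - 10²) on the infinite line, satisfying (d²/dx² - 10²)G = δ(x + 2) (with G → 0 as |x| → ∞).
-\frac{e^{-10|x + 2|}}{20}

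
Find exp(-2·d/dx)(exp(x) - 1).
e^{x - 2} - 1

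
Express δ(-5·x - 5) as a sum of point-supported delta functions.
\frac{\delta(x + 1)}{5}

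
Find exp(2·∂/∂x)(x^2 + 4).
x^{2} + 4 x + 8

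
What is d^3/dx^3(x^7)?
210 x^{4}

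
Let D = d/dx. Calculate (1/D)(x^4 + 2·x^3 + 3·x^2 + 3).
\frac{x^{5}}{5} + \frac{x^{4}}{2} + x^{3} + 3 x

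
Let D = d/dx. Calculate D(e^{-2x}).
- 2 e^{- 2 x}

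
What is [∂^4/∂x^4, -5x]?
-20\frac{d^{3}}{dx^{3}}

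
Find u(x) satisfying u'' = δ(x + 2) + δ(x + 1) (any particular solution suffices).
\frac{|x + 2|}{2} + \frac{|x + 1|}{2}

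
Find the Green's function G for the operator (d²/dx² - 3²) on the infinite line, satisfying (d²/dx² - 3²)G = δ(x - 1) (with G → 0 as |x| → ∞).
-\frac{e^{-3|x - 1|}}{6}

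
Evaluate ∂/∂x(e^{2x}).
2 e^{2 x}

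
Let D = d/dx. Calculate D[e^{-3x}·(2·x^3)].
6 x^{2} \left(1 - x\right) e^{- 3 x}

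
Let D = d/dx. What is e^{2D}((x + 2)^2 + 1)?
x^{2} + 8 x + 17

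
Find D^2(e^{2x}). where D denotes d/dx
4 e^{2 x}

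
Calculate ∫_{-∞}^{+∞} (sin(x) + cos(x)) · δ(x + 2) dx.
- \sin{\left(2 \right)} + \cos{\left(2 \right)}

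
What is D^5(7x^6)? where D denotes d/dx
5040 x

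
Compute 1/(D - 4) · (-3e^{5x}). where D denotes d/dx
- 3 e^{5 x}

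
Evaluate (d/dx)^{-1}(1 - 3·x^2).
- x^{3} + x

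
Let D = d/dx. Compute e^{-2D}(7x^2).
7 x^{2} - 28 x + 28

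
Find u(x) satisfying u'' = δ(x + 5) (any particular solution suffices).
\frac{|x + 5|}{2}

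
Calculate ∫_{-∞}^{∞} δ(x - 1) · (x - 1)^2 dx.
0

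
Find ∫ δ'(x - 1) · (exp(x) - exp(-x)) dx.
- 2 \cosh{\left(1 \right)}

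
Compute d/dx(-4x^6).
- 24 x^{5}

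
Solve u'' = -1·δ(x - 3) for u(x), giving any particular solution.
-\frac{|x - 3|}{2}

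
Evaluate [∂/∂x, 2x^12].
24 x^{11}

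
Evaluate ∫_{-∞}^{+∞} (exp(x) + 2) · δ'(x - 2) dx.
- e^{2}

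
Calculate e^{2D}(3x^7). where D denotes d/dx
3 x^{7} + 42 x^{6} + 252 x^{5} + 840 x^{4} + 1680 x^{3} + 2016 x^{2} + 1344 x + 384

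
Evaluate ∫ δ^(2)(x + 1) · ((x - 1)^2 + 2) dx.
2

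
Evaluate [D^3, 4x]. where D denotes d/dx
12D^{2}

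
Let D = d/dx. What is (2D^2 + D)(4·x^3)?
12 x \left(x + 4\right)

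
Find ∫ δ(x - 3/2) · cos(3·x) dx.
\cos{\left(\frac{9}{2} \right)}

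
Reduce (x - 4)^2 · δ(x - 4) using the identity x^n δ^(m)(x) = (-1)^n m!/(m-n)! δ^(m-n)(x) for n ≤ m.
0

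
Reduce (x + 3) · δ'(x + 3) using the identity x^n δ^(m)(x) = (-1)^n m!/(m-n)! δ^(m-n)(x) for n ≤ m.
-\delta(x + 3)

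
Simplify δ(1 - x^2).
\frac{\delta(x - 1) + \delta(x + 1)}{2}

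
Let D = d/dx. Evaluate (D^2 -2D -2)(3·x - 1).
- 6 x - 4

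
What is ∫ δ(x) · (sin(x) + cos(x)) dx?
1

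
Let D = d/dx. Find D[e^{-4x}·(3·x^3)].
x^{2} \left(9 - 12 x\right) e^{- 4 x}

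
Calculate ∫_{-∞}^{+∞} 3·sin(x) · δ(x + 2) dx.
- 3 \sin{\left(2 \right)}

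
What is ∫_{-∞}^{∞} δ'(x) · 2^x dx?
- \log{\left(2 \right)}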